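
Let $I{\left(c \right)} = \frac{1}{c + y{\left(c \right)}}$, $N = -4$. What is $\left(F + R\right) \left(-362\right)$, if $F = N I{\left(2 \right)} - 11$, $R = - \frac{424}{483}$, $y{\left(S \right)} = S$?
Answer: $\frac{2251640}{483} \approx 4661.8$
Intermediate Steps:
$I{\left(c \right)} = \frac{1}{2 c}$ ($I{\left(c \right)} = \frac{1}{c + c} = \frac{1}{2 c}$)
$R = - \frac{424}{483}$ ($R = \left(-424\right) \frac{1}{483} = - \frac{424}{483} \approx -0.87785$)
$F = -12$ ($F = - 4 \frac{1}{2 \cdot 2} - 11 = - 4 \cdot \frac{1}{2} \cdot \frac{1}{2} - 11 = \left(-4\right) \frac{1}{4} - 11 = -1 - 11 = -12$)
$\left(F + R\right) \left(-362\right) = \left(-12 - \frac{424}{483}\right) \left(-362\right) = \left(- \frac{6220}{483}\right) \left(-362\right) = \frac{2251640}{483}$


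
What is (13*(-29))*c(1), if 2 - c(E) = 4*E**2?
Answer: 754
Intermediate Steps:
c(E) = 2 - 4*E**2
(13*(-29))*c(1) = (13*(-29))*(2 - 4*1**2) = -377*(2 - 4*1) = -377*(2 - 4) = -377*(-2) = 754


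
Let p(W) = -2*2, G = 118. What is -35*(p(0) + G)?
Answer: -3990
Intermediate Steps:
p(W) = -4
-35*(p(0) + G) = -35*(-4 + 118) = -35*114 = -3990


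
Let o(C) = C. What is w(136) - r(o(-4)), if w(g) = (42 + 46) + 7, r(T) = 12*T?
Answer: 143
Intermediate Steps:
w(g) = 95 (w(g) = 88 + 7 = 95)
w(136) - r(o(-4)) = 95 - 12*(-4) = 95 - 1*(-48) = 95 + 48 = 143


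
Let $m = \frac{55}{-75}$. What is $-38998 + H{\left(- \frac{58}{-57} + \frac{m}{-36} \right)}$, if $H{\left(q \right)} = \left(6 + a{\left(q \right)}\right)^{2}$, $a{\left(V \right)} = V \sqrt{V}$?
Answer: $- \frac{42079528122722551}{1080045576000} + \frac{10649 \sqrt{3034965}}{1462050} \approx -38948.0$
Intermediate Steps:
$a{\left(V \right)} = V^{\frac{3}{2}}$
$m = - \frac{11}{15}$ ($m = 55 \left(- \frac{1}{75}\right) = - \frac{11}{15} \approx -0.73333$)
$H{\left(q \right)} = \left(6 + q^{\frac{3}{2}}\right)^{2}$
$-38998 + H{\left(- \frac{58}{-57} + \frac{m}{-36} \right)} = -38998 + \left(6 + \left(- \frac{58}{-57} - \frac{11}{15 \left(-36\right)}\right)^{\frac{3}{2}}\right)^{2} = -38998 + \left(6 + \left(\left(-58\right) \left(- \frac{1}{57}\right) - - \frac{11}{540}\right)^{\frac{3}{2}}\right)^{2} = -38998 + \left(6 + \left(\frac{58}{57} + \frac{11}{540}\right)^{\frac{3}{2}}\right)^{2} = -38998 + \left(6 + \left(\frac{10649}{10260}\right)^{\frac{3}{2}}\right)^{2} = -38998 + \left(6 + \frac{10649 \sqrt{3034965}}{17544600}\right)^{2}$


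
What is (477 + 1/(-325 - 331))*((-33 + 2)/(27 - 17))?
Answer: -9700241/6560 ≈ -1478.7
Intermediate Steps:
(477 + 1/(-325 - 331))*((-33 + 2)/(27 - 17)) = (477 + 1/(-656))*(-31/10) = (477 - 1/656)*(-31*1/10) = (312911/656)*(-31/10) = -9700241/6560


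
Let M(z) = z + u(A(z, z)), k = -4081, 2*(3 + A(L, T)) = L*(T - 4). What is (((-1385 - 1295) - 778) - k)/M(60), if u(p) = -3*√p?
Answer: -12460/3831 - 623*√1677/3831 ≈ -9.9119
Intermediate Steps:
A(L, T) = -3 + L*(-4 + T)/2 (A(L, T) = -3 + (L*(T - 4))/2 = -3 + (L*(-4 + T))/2 = -3 + L*(-4 + T)/2)
M(z) = z - 3*√(-3 + z²/2 - 2*z) (M(z) = z - 3*√(-3 - 2*z + z*z/2) = z - 3*√(-3 - 2*z + z²/2) = z - 3*√(-3 + z²/2 - 2*z))
(((-1385 - 1295) - 778) - k)/M(60) = (((-1385 - 1295) - 778) - 1*(-4081))/(60 - 3*√(-12 - 8*60 + 2*60²)/2) = ((-2680 - 778) + 4081)/(60 - 3*√(-12 - 480 + 2*3600)/2) = (-3458 + 4081)/(60 - 3*√(-12 - 480 + 7200)/2) = 623/(60 - 3*√1677)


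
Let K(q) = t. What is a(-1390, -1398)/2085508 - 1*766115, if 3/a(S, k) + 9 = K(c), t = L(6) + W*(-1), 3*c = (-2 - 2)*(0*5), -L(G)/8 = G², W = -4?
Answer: -468137515696063/611053844 ≈ -7.6612e+5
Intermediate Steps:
L(G) = -8*G²
c = 0 (c = ((-2 - 2)*(0*5))/3 = (-4*0)/3 = (⅓)*0 = 0)
t = -284 (t = -8*6² - 4*(-1) = -8*36 + 4 = -288 + 4 = -284)
K(q) = -284
a(S, k) = -3/293 (a(S, k) = 3/(-9 - 284) = 3/(-293) = 3*(-1/293) = -3/293)
a(-1390, -1398)/2085508 - 1*766115 = -3/293/2085508 - 1*766115 = -3/293*1/2085508 - 766115 = -3/611053844 - 766115 = -468137515696063/611053844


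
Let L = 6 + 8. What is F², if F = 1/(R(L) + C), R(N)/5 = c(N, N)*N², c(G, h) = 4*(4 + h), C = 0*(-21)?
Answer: 1/4978713600 ≈ 2.0086e-10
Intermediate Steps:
C = 0
c(G, h) = 16 + 4*h
L = 14
R(N) = 5*N²*(16 + 4*N) (R(N) = 5*((16 + 4*N)*N²) = 5*(N²*(16 + 4*N)) = 5*N²*(16 + 4*N))
F = 1/70560 (F = 1/(20*14²*(4 + 14) + 0) = 1/(20*196*18 + 0) = 1/(70560 + 0) = 1/70560 ≈ 1.4172e-5)
F² = (1/70560)² = 1/4978713600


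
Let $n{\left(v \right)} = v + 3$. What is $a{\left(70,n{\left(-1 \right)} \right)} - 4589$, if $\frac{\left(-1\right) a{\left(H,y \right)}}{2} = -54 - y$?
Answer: $-4477$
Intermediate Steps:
$n{\left(v \right)} = 3 + v$
$a{\left(H,y \right)} = 108 + 2 y$ ($a{\left(H,y \right)} = - 2 \left(-54 - y\right) = 108 + 2 y$)
$a{\left(70,n{\left(-1 \right)} \right)} - 4589 = \left(108 + 2 \left(3 - 1\right)\right) - 4589 = \left(108 + 2 \cdot 2\right) - 4589 = \left(108 + 4\right) - 4589 = 112 - 4589 = -4477$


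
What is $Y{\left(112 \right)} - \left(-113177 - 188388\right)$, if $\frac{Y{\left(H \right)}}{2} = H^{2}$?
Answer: $326653$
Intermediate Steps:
$Y{\left(H \right)} = 2 H^{2}$
$Y{\left(112 \right)} - \left(-113177 - 188388\right) = 2 \cdot 112^{2} - \left(-113177 - 188388\right) = 2 \cdot 12544 - -301565 = 25088 + 301565 = 326653$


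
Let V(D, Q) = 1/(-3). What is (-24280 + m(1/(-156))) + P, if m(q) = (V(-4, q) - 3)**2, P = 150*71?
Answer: -122570/9 ≈ -13619.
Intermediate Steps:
V(D, Q) = -1/3
P = 10650
m(q) = 100/9 (m(q) = (-1/3 - 3)**2 = (-10/3)**2 = 100/9)
(-24280 + m(1/(-156))) + P = (-24280 + 100/9) + 10650 = -218420/9 + 10650 = -122570/9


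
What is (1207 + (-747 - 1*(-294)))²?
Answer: 568516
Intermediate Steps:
(1207 + (-747 - 1*(-294)))² = (1207 + (-747 + 294))² = (1207 - 453)² = 754² = 568516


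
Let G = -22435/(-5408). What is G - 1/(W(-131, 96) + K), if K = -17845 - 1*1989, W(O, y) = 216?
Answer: 220067619/53047072 ≈ 4.1485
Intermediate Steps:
G = 22435/5408 (G = -22435*(-1/5408) = 22435/5408 ≈ 4.1485)
K = -19834 (K = -17845 - 1989 = -19834)
G - 1/(W(-131, 96) + K) = 22435/5408 - 1/(216 - 19834) = 22435/5408 - 1/(-19618) = 22435/5408 - 1*(-1/19618) = 22435/5408 + 1/19618 = 220067619/53047072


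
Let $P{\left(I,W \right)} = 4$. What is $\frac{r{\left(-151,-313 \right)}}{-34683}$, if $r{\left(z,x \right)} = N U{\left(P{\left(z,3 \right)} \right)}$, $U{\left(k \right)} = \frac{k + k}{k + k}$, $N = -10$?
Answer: $\frac{10}{34683} \approx 0.00028833$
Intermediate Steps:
$U{\left(k \right)} = 1$ ($U{\left(k \right)} = \frac{2 k}{2 k} = 2 k \frac{1}{2 k} = 1$)
$r{\left(z,x \right)} = -10$ ($r{\left(z,x \right)} = \left(-10\right) 1 = -10$)
$\frac{r{\left(-151,-313 \right)}}{-34683} = - \frac{10}{-34683} = \left(-10\right) \left(- \frac{1}{34683}\right) = \frac{10}{34683}$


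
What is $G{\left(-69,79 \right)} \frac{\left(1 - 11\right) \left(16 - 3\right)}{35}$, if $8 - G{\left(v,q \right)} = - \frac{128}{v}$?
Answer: $- \frac{11024}{483} \approx -22.824$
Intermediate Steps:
$G{\left(v,q \right)} = 8 + \frac{128}{v}$ ($G{\left(v,q \right)} = 8 - - \frac{128}{v} = 8 + \frac{128}{v}$)
$G{\left(-69,79 \right)} \frac{\left(1 - 11\right) \left(16 - 3\right)}{35} = \left(8 + \frac{128}{-69}\right) \frac{\left(1 - 11\right) \left(16 - 3\right)}{35} = \left(8 + 128 \left(- \frac{1}{69}\right)\right) \left(-10\right) 13 \cdot \frac{1}{35} = \left(8 - \frac{128}{69}\right) \left(\left(-130\right) \frac{1}{35}\right) = \frac{424}{69} \left(- \frac{26}{7}\right) = - \frac{11024}{483}$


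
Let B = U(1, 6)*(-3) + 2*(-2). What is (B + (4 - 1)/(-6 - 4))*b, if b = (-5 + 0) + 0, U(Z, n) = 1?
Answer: 73/2 ≈ 36.500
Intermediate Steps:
b = -5 (b = -5 + 0 = -5)
B = -7 (B = 1*(-3) + 2*(-2) = -3 - 4 = -7)
(B + (4 - 1)/(-6 - 4))*b = (-7 + (4 - 1)/(-6 - 4))*(-5) = (-7 + 3/(-10))*(-5) = (-7 + 3*(-⅒))*(-5) = (-7 - 3/10)*(-5) = -73/10*(-5) = 73/2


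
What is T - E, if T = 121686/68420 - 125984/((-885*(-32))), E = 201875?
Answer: -1222403611493/6055170 ≈ -2.0188e+5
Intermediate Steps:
T = -16167743/6055170 (T = 121686*(1/68420) - 125984/28320 = 60843/34210 - 125984*1/28320 = 60843/34210 - 3937/885 = -16167743/6055170 ≈ -2.6701)
T - E = -16167743/6055170 - 1*201875 = -16167743/6055170 - 201875 = -1222403611493/6055170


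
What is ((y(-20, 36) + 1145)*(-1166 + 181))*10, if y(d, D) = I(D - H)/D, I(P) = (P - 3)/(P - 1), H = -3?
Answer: -214291675/19 ≈ -1.1279e+7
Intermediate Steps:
I(P) = (-3 + P)/(-1 + P)
y(d, D) = 1/(2 + D) (y(d, D) = ((-3 + (D - 1*(-3)))/(-1 + (D - 1*(-3))))/D = ((-3 + (D + 3))/(-1 + (D + 3)))/D = ((-3 + (3 + D))/(-1 + (3 + D)))/D = (D/(2 + D))/D = 1/(2 + D))
((y(-20, 36) + 1145)*(-1166 + 181))*10 = ((1/(2 + 36) + 1145)*(-1166 + 181))*10 = ((1/38 + 1145)*(-985))*10 = ((43511/38)*(-985))*10 = -42858335/38*10 = -214291675/19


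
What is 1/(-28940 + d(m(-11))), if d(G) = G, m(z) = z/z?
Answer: -1/28939 ≈ -3.4555e-5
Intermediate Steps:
m(z) = 1
1/(-28940 + d(m(-11))) = 1/(-28940 + 1) = 1/(-28939) = -1/28939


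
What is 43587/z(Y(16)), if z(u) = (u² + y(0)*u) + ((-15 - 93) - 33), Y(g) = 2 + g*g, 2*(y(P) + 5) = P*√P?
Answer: 4843/7237 ≈ 0.66920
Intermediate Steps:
y(P) = -5 + P^(3/2)/2 (y(P) = -5 + (P*√P)/2 = -5 + P^(3/2)/2)
Y(g) = 2 + g²
z(u) = -141 + u² - 5*u (z(u) = (u² + (-5 + 0^(3/2)/2)*u) + ((-15 - 93) - 33) = (u² + (-5 + (½)*0)*u) + (-108 - 33) = (u² + (-5 + 0)*u) - 141 = (u² - 5*u) - 141 = -141 + u² - 5*u)
43587/z(Y(16)) = 43587/(-141 + (2 + 16²)² - 5*(2 + 16²)) = 43587/(-141 + (2 + 256)² - 5*(2 + 256)) = 43587/(-141 + 258² - 5*258) = 43587/(-141 + 66564 - 1290) = 43587/65133 = 43587*(1/65133) = 4843/7237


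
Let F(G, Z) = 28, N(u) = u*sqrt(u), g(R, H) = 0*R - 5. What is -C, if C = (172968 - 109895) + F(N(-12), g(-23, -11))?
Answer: -63101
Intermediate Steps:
g(R, H) = -5 (g(R, H) = 0 - 5 = -5)
N(u) = u**(3/2)
C = 63101 (C = (172968 - 109895) + 28 = 63073 + 28 = 63101)
-C = -1*63101 = -63101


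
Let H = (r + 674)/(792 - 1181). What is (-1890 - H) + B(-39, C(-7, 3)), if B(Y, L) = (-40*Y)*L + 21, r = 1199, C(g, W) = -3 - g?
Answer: 1702192/389 ≈ 4375.8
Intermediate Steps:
B(Y, L) = 21 - 40*L*Y (B(Y, L) = -40*L*Y + 21 = 21 - 40*L*Y)
H = -1873/389 (H = (1199 + 674)/(792 - 1181) = 1873/(-389) = 1873*(-1/389) = -1873/389 ≈ -4.8149)
(-1890 - H) + B(-39, C(-7, 3)) = (-1890 - 1*(-1873/389)) + (21 - 40*(-3 - 1*(-7))*(-39)) = (-1890 + 1873/389) + (21 - 40*(-3 + 7)*(-39)) = -733337/389 + (21 - 40*4*(-39)) = -733337/389 + (21 + 6240) = -733337/389 + 6261 = 1702192/389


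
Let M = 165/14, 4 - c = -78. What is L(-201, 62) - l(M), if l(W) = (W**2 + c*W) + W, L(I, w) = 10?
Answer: -216995/196 ≈ -1107.1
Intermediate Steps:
c = 82 (c = 4 - 1*(-78) = 4 + 78 = 82)
M = 165/14 (M = 165*(1/14) = 165/14 ≈ 11.786)
l(W) = W**2 + 83*W (l(W) = (W**2 + 82*W) + W = W**2 + 83*W)
L(-201, 62) - l(M) = 10 - 165*(83 + 165/14)/14 = 10 - 165*1327/(14*14) = 10 - 1*218955/196 = 10 - 218955/196 = -216995/196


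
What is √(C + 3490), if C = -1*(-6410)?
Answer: 30*√11 ≈ 99.499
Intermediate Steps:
C = 6410
√(C + 3490) = √(6410 + 3490) = √9900 = 30*√11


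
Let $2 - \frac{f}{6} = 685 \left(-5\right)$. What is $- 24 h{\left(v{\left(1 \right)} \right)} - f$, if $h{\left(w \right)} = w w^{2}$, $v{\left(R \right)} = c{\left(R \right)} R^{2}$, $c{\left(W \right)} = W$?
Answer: $-20586$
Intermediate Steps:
$v{\left(R \right)} = R^{3}$ ($v{\left(R \right)} = R R^{2} = R^{3}$)
$h{\left(w \right)} = w^{3}$
$f = 20562$ ($f = 12 - 6 \cdot 685 \left(-5\right) = 12 - -20550 = 12 + 20550 = 20562$)
$- 24 h{\left(v{\left(1 \right)} \right)} - f = - 24 \left(1^{3}\right)^{3} - 20562 = - 24 \cdot 1^{3} - 20562 = \left(-24\right) 1 - 20562 = -24 - 20562 = -20586$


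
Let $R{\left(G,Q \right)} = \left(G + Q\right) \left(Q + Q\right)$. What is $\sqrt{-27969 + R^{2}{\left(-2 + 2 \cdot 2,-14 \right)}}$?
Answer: $\sqrt{84927} \approx 291.42$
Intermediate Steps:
$R{\left(G,Q \right)} = 2 Q \left(G + Q\right)$ ($R{\left(G,Q \right)} = \left(G + Q\right) 2 Q = 2 Q \left(G + Q\right)$)
$\sqrt{-27969 + R^{2}{\left(-2 + 2 \cdot 2,-14 \right)}} = \sqrt{-27969 + \left(2 \left(-14\right) \left(\left(-2 + 2 \cdot 2\right) - 14\right)\right)^{2}} = \sqrt{-27969 + \left(2 \left(-14\right) \left(\left(-2 + 4\right) - 14\right)\right)^{2}} = \sqrt{-27969 + \left(2 \left(-14\right) \left(2 - 14\right)\right)^{2}} = \sqrt{-27969 + \left(2 \left(-14\right) \left(-12\right)\right)^{2}} = \sqrt{-27969 + 336^{2}} = \sqrt{-27969 + 112896} = \sqrt{84927}$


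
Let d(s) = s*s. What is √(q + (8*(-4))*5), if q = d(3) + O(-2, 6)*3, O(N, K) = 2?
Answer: I*√145 ≈ 12.042*I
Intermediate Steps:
d(s) = s²
q = 15 (q = 3² + 2*3 = 9 + 6 = 15)
√(q + (8*(-4))*5) = √(15 + (8*(-4))*5) = √(15 - 32*5) = √(15 - 160) = √(-145) = I*√145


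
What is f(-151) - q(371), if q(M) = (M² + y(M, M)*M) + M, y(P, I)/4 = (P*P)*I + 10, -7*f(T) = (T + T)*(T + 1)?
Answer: -530462371932/7 ≈ -7.5780e+10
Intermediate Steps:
f(T) = -2*T*(1 + T)/7 (f(T) = -(T + T)*(T + 1)/7 = -2*T*(1 + T)/7)
y(P, I) = 40 + 4*I*P² (y(P, I) = 4*((P*P)*I + 10) = 4*(P²*I + 10) = 4*(I*P² + 10) = 4*(10 + I*P²) = 40 + 4*I*P²)
q(M) = M + M² + M*(40 + 4*M³) (q(M) = (M² + (40 + 4*M*M²)*M) + M = (M² + (40 + 4*M³)*M) + M = (M² + M*(40 + 4*M³)) + M = M + M² + M*(40 + 4*M³))
f(-151) - q(371) = -2/7*(-151)*(1 - 151) - 371*(41 + 371 + 4*371³) = -2/7*(-151)*(-150) - 371*(41 + 371 + 4*51064811) = -45300/7 - 371*(41 + 371 + 204259244) = -45300/7 - 371*204259656 = -45300/7 - 1*75780332376 = -45300/7 - 75780332376 = -530462371932/7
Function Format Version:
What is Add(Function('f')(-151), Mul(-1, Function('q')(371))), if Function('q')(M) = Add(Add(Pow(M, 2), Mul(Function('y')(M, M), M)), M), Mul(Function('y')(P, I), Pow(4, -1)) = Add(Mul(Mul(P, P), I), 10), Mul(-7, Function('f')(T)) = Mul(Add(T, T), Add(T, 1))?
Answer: Rational(-530462371932, 7) ≈ -7.5780e+10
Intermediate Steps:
Function('f')(T) = Mul(Rational(-2, 7), T, Add(1, T)) (Function('f')(T) = Mul(Rational(-1, 7), Mul(Add(T, T), Add(T, 1))) = Mul(Rational(-1, 7), Mul(Mul(2, T), Add(1, T))) = Mul(Rational(-1, 7), Mul(2, T, Add(1, T))) = Mul(Rational(-2, 7), T, Add(1, T)))
Function('y')(P, I) = Add(40, Mul(4, I, Pow(P, 2))) (Function('y')(P, I) = Mul(4, Add(Mul(Mul(P, P), I), 10)) = Mul(4, Add(Mul(Pow(P, 2), I), 10)) = Mul(4, Add(Mul(I, Pow(P, 2)), 10)) = Mul(4, Add(10, Mul(I, Pow(P, 2)))) = Add(40, Mul(4, I, Pow(P, 2))))
Function('q')(M) = Add(M, Pow(M, 2), Mul(M, Add(40, Mul(4, Pow(M, 3))))) (Function('q')(M) = Add(Add(Pow(M, 2), Mul(Add(40, Mul(4, M, Pow(M, 2))), M)), M) = Add(Add(Pow(M, 2), Mul(Add(40, Mul(4, Pow(M, 3))), M)), M) = Add(Add(Pow(M, 2), Mul(M, Add(40, Mul(4, Pow(M, 3))))), M) = Add(M, Pow(M, 2), Mul(M, Add(40, Mul(4, Pow(M, 3))))))
Add(Function('f')(-151), Mul(-1, Function('q')(371))) = Add(Mul(Rational(-2, 7), -151, Add(1, -151)), Mul(-1, Mul(371, Add(41, 371, Mul(4, Pow(371, 3)))))) = Add(Mul(Rational(-2, 7), -151, -150), Mul(-1, Mul(371, Add(41, 371, Mul(4, 51064811))))) = Add(Rational(-45300, 7), Mul(-1, Mul(371, Add(41, 371, 204259244)))) = Add(Rational(-45300, 7), Mul(-1, Mul(371, 204259656))) = Add(Rational(-45300, 7), Mul(-1, 75780332376)) = Add(Rational(-45300, 7), -75780332376) = Rational(-530462371932, 7)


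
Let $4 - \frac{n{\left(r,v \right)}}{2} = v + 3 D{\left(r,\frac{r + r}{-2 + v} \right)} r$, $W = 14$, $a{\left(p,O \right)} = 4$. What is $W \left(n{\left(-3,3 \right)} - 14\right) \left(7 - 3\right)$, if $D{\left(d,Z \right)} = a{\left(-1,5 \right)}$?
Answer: $3360$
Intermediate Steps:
$D{\left(d,Z \right)} = 4$
$n{\left(r,v \right)} = 8 - 24 r - 2 v$ ($n{\left(r,v \right)} = 8 - 2 \left(v + 3 \cdot 4 r\right) = 8 - 2 \left(v + 12 r\right) = 8 - \left(2 v + 24 r\right) = 8 - 24 r - 2 v$)
$W \left(n{\left(-3,3 \right)} - 14\right) \left(7 - 3\right) = 14 \left(\left(8 - -72 - 6\right) - 14\right) \left(7 - 3\right) = 14 \left(\left(8 + 72 - 6\right) - 14\right) 4 = 14 \left(74 - 14\right) 4 = 14 \cdot 60 \cdot 4 = 14 \cdot 240 = 3360$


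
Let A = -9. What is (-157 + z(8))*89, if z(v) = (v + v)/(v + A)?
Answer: -15397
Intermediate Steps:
z(v) = 2*v/(-9 + v) (z(v) = (v + v)/(v - 9) = (2*v)/(-9 + v) = 2*v/(-9 + v))
(-157 + z(8))*89 = (-157 + 2*8/(-9 + 8))*89 = (-157 + 2*8/(-1))*89 = (-157 + 2*8*(-1))*89 = (-157 - 16)*89 = -173*89 = -15397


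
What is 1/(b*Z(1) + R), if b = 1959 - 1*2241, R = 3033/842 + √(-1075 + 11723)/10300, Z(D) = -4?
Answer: 483592685988750/547234517230569553 - 912791150*√22/547234517230569553 ≈ 0.00088369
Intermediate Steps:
R = 3033/842 + 11*√22/5150 (R = 3033*(1/842) + √10648*(1/10300) = 3033/842 + (22*√22)*(1/10300) = 3033/842 + 11*√22/5150 ≈ 3.6122)
b = -282 (b = 1959 - 2241 = -282)
1/(b*Z(1) + R) = 1/(-282*(-4) + (3033/842 + 11*√22/5150)) = 1/(1128 + (3033/842 + 11*√22/5150)) = 1/(952809/842 + 11*√22/5150)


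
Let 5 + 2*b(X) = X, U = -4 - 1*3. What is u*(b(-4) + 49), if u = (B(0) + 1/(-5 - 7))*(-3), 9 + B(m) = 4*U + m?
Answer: 39605/8 ≈ 4950.6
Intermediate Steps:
U = -7 (U = -4 - 3 = -7)
b(X) = -5/2 + X/2
B(m) = -37 + m (B(m) = -9 + (4*(-7) + m) = -9 + (-28 + m) = -37 + m)
u = 445/4 (u = ((-37 + 0) + 1/(-5 - 7))*(-3) = (-37 + 1/(-12))*(-3) = (-37 - 1/12)*(-3) = -445/12*(-3) = 445/4 ≈ 111.25)
u*(b(-4) + 49) = 445*((-5/2 + (½)*(-4)) + 49)/4 = 445*((-5/2 - 2) + 49)/4 = 445*(-9/2 + 49)/4 = (445/4)*(89/2) = 39605/8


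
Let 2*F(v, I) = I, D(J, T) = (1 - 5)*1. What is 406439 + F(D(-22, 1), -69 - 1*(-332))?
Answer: 813141/2 ≈ 4.0657e+5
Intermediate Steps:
D(J, T) = -4 (D(J, T) = -4*1 = -4)
F(v, I) = I/2
406439 + F(D(-22, 1), -69 - 1*(-332)) = 406439 + (-69 - 1*(-332))/2 = 406439 + (-69 + 332)/2 = 406439 + (1/2)*263 = 406439 + 263/2 = 813141/2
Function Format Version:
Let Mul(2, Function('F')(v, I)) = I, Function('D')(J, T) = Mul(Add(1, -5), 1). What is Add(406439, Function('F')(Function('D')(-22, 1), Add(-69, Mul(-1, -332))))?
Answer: Rational(813141, 2) ≈ 4.0657e+5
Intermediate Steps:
Function('D')(J, T) = -4 (Function('D')(J, T) = Mul(-4, 1) = -4)
Function('F')(v, I) = Mul(Rational(1, 2), I)
Add(406439, Function('F')(Function('D')(-22, 1), Add(-69, Mul(-1, -332)))) = Add(406439, Mul(Rational(1, 2), Add(-69, Mul(-1, -332)))) = Add(406439, Mul(Rational(1, 2), Add(-69, 332))) = Add(406439, Mul(Rational(1, 2), 263)) = Add(406439, Rational(263, 2)) = Rational(813141, 2)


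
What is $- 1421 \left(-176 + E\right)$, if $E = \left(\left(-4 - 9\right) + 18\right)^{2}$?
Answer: $214571$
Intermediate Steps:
$E = 25$ ($E = \left(\left(-4 - 9\right) + 18\right)^{2} = \left(-13 + 18\right)^{2} = 5^{2} = 25$)
$- 1421 \left(-176 + E\right) = - 1421 \left(-176 + 25\right) = \left(-1421\right) \left(-151\right) = 214571$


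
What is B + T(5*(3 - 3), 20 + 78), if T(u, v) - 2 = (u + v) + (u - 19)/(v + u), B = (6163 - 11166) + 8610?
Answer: 363267/98 ≈ 3706.8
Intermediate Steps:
B = 3607 (B = -5003 + 8610 = 3607)
T(u, v) = 2 + u + v + (-19 + u)/(u + v) (T(u, v) = 2 + ((u + v) + (u - 19)/(v + u)) = 2 + ((u + v) + (-19 + u)/(u + v)) = 2 + (u + v + (-19 + u)/(u + v)) = 2 + u + v + (-19 + u)/(u + v))
B + T(5*(3 - 3), 20 + 78) = 3607 + (-19 + (5*(3 - 3))**2 + (20 + 78)**2 + 2*(20 + 78) + 3*(5*(3 - 3)) + 2*(5*(3 - 3))*(20 + 78))/(5*(3 - 3) + (20 + 78)) = 3607 + (-19 + (5*0)**2 + 98**2 + 2*98 + 3*(5*0) + 2*(5*0)*98)/(5*0 + 98) = 3607 + (-19 + 0**2 + 9604 + 196 + 3*0 + 2*0*98)/(0 + 98) = 3607 + (-19 + 0 + 9604 + 196 + 0 + 0)/98 = 3607 + (1/98)*9781 = 3607 + 9781/98 = 363267/98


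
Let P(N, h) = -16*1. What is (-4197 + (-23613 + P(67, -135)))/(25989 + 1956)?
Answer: -27826/27945 ≈ -0.99574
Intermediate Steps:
P(N, h) = -16
(-4197 + (-23613 + P(67, -135)))/(25989 + 1956) = (-4197 + (-23613 - 16))/(25989 + 1956) = (-4197 - 23629)/27945 = -27826*1/27945 = -27826/27945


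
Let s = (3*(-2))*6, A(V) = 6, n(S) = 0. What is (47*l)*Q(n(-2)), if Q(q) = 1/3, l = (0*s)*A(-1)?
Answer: 0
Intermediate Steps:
s = -36 (s = -6*6 = -36)
l = 0 (l = (0*(-36))*6 = 0*6 = 0)
Q(q) = ⅓
(47*l)*Q(n(-2)) = (47*0)*(⅓) = 0*(⅓) = 0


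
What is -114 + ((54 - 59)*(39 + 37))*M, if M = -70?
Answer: 26486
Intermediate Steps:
-114 + ((54 - 59)*(39 + 37))*M = -114 + ((54 - 59)*(39 + 37))*(-70) = -114 - 5*76*(-70) = -114 - 380*(-70) = -114 + 26600 = 26486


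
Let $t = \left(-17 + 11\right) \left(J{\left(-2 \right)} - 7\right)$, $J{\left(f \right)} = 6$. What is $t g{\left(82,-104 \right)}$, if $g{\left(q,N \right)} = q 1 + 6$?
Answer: $528$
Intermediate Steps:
$t = 6$ ($t = \left(-17 + 11\right) \left(6 - 7\right) = \left(-6\right) \left(-1\right) = 6$)
$g{\left(q,N \right)} = 6 + q$ ($g{\left(q,N \right)} = q + 6 = 6 + q$)
$t g{\left(82,-104 \right)} = 6 \left(6 + 82\right) = 6 \cdot 88 = 528$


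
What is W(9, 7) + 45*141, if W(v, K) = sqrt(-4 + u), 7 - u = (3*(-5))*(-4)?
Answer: 6345 + I*sqrt(57) ≈ 6345.0 + 7.5498*I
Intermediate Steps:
u = -53 (u = 7 - 3*(-5)*(-4) = 7 - (-15)*(-4) = 7 - 1*60 = 7 - 60 = -53)
W(v, K) = I*sqrt(57) (W(v, K) = sqrt(-4 - 53) = sqrt(-57) = I*sqrt(57))
W(9, 7) + 45*141 = I*sqrt(57) + 45*141 = I*sqrt(57) + 6345 = 6345 + I*sqrt(57)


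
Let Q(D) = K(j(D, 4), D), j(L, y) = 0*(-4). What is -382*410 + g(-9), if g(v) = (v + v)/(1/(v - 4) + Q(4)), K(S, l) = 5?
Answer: -5011957/32 ≈ -1.5662e+5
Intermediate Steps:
j(L, y) = 0
Q(D) = 5
g(v) = 2*v/(5 + 1/(-4 + v)) (g(v) = (v + v)/(1/(v - 4) + 5) = (2*v)/(1/(-4 + v) + 5) = (2*v)/(5 + 1/(-4 + v)) = 2*v/(5 + 1/(-4 + v)))
-382*410 + g(-9) = -382*410 + 2*(-9)*(-4 - 9)/(-19 + 5*(-9)) = -156620 + 2*(-9)*(-13)/(-19 - 45) = -156620 + 2*(-9)*(-13)/(-64) = -156620 + 2*(-9)*(-1/64)*(-13) = -156620 - 117/32 = -5011957/32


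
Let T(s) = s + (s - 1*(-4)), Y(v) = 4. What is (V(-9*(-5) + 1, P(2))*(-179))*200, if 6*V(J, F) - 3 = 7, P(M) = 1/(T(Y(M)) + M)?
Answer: -179000/3 ≈ -59667.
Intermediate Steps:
T(s) = 4 + 2*s (T(s) = s + (s + 4) = s + (4 + s) = 4 + 2*s)
P(M) = 1/(12 + M) (P(M) = 1/((4 + 2*4) + M) = 1/((4 + 8) + M) = 1/(12 + M))
V(J, F) = 5/3 (V(J, F) = ½ + (⅙)*7 = ½ + 7/6 = 5/3)
(V(-9*(-5) + 1, P(2))*(-179))*200 = ((5/3)*(-179))*200 = -895/3*200 = -179000/3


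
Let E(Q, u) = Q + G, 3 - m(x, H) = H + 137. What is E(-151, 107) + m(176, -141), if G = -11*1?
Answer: -155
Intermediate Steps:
m(x, H) = -134 - H (m(x, H) = 3 - (H + 137) = 3 - (137 + H) = 3 + (-137 - H) = -134 - H)
G = -11
E(Q, u) = -11 + Q (E(Q, u) = Q - 11 = -11 + Q)
E(-151, 107) + m(176, -141) = (-11 - 151) + (-134 - 1*(-141)) = -162 + (-134 + 141) = -162 + 7 = -155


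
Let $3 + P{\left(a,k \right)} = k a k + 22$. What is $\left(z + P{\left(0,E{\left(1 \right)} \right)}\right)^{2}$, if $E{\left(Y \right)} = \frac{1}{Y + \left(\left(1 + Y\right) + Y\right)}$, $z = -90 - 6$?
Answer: $5929$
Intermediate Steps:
$z = -96$
$E{\left(Y \right)} = \frac{1}{1 + 3 Y}$ ($E{\left(Y \right)} = \frac{1}{Y + \left(1 + 2 Y\right)} = \frac{1}{1 + 3 Y}$)
$P{\left(a,k \right)} = 19 + a k^{2}$ ($P{\left(a,k \right)} = -3 + \left(k a k + 22\right) = -3 + \left(a k k + 22\right) = -3 + \left(a k^{2} + 22\right) = -3 + \left(22 + a k^{2}\right) = 19 + a k^{2}$)
$\left(z + P{\left(0,E{\left(1 \right)} \right)}\right)^{2} = \left(-96 + \left(19 + 0 \left(\frac{1}{1 + 3 \cdot 1}\right)^{2}\right)\right)^{2} = \left(-96 + \left(19 + 0 \left(\frac{1}{1 + 3}\right)^{2}\right)\right)^{2} = \left(-96 + \left(19 + 0 \left(\frac{1}{4}\right)^{2}\right)\right)^{2} = \left(-96 + \left(19 + \frac{0}{16}\right)\right)^{2} = \left(-96 + \left(19 + 0 \cdot \frac{1}{16}\right)\right)^{2} = \left(-96 + \left(19 + 0\right)\right)^{2} = \left(-96 + 19\right)^{2} = \left(-77\right)^{2} = 5929$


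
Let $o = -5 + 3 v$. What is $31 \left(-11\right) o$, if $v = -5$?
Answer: $6820$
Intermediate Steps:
$o = -20$ ($o = -5 + 3 \left(-5\right) = -5 - 15 = -20$)
$31 \left(-11\right) o = 31 \left(-11\right) \left(-20\right) = \left(-341\right) \left(-20\right) = 6820$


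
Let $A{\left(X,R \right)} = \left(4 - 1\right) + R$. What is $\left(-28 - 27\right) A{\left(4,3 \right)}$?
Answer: $-330$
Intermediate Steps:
$A{\left(X,R \right)} = 3 + R$
$\left(-28 - 27\right) A{\left(4,3 \right)} = \left(-28 - 27\right) \left(3 + 3\right) = \left(-55\right) 6 = -330$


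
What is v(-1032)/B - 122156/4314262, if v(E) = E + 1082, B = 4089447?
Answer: -249667387316/8821472896557 ≈ -0.028302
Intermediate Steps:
v(E) = 1082 + E
v(-1032)/B - 122156/4314262 = (1082 - 1032)/4089447 - 122156/4314262 = 50*(1/4089447) - 122156*1/4314262 = 50/4089447 - 61078/2157131 = -249667387316/8821472896557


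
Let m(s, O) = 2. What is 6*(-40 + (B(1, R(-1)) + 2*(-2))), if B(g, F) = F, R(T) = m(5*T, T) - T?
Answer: -246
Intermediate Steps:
R(T) = 2 - T
6*(-40 + (B(1, R(-1)) + 2*(-2))) = 6*(-40 + ((2 - 1*(-1)) + 2*(-2))) = 6*(-40 + ((2 + 1) - 4)) = 6*(-40 + (3 - 4)) = 6*(-40 - 1) = 6*(-41) = -246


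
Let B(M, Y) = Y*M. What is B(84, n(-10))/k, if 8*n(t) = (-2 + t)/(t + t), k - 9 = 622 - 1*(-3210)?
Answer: 63/38410 ≈ 0.0016402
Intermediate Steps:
k = 3841 (k = 9 + (622 - 1*(-3210)) = 9 + (622 + 3210) = 9 + 3832 = 3841)
n(t) = (-2 + t)/(16*t) (n(t) = ((-2 + t)/(t + t))/8 = ((-2 + t)/((2*t)))/8 = ((-2 + t)*(1/(2*t)))/8 = ((-2 + t)/(2*t))/8 = (-2 + t)/(16*t))
B(M, Y) = M*Y
B(84, n(-10))/k = (84*((1/16)*(-2 - 10)/(-10)))/3841 = (84*((1/16)*(-1/10)*(-12)))*(1/3841) = (84*(3/40))*(1/3841) = (63/10)*(1/3841) = 63/38410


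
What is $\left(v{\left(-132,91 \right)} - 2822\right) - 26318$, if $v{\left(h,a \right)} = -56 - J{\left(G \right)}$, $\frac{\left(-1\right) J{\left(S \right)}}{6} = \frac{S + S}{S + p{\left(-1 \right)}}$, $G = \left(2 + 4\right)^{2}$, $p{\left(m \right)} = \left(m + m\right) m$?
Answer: $- \frac{554508}{19} \approx -29185.0$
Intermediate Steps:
$p{\left(m \right)} = 2 m^{2}$ ($p{\left(m \right)} = 2 m m = 2 m^{2}$)
$G = 36$ ($G = 6^{2} = 36$)
$J{\left(S \right)} = - \frac{12 S}{2 + S}$ ($J{\left(S \right)} = - 6 \frac{S + S}{S + 2 \left(-1\right)^{2}} = - 6 \frac{2 S}{S + 2 \cdot 1} = - 6 \frac{2 S}{S + 2} = - 6 \frac{2 S}{2 + S} = - \frac{12 S}{2 + S}$)
$v{\left(h,a \right)} = - \frac{848}{19}$ ($v{\left(h,a \right)} = -56 - \left(-12\right) 36 \frac{1}{2 + 36} = -56 - \left(-12\right) 36 \cdot \frac{1}{38} = -56 - - \frac{216}{19} = -56 + \frac{216}{19} = - \frac{848}{19}$)
$\left(v{\left(-132,91 \right)} - 2822\right) - 26318 = \left(- \frac{848}{19} - 2822\right) - 26318 = - \frac{54466}{19} - 26318 = - \frac{554508}{19}$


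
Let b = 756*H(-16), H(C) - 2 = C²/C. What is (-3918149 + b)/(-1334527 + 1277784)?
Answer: 3928733/56743 ≈ 69.237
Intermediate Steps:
H(C) = 2 + C (H(C) = 2 + C²/C = 2 + C)
b = -10584 (b = 756*(2 - 16) = 756*(-14) = -10584)
(-3918149 + b)/(-1334527 + 1277784) = (-3918149 - 10584)/(-1334527 + 1277784) = -3928733/(-56743) = -3928733*(-1/56743) = 3928733/56743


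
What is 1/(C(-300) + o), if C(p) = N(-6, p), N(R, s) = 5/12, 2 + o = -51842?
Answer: -12/622123 ≈ -1.9289e-5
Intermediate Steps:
o = -51844 (o = -2 - 51842 = -51844)
N(R, s) = 5/12 (N(R, s) = 5*(1/12) = 5/12)
C(p) = 5/12
1/(C(-300) + o) = 1/(5/12 - 51844) = 1/(-622123/12) = -12/622123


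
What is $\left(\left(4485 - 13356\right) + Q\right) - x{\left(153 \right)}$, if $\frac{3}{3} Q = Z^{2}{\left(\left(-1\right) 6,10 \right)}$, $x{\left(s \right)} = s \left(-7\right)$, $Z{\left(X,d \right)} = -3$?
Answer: $-7791$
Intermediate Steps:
$x{\left(s \right)} = - 7 s$
$Q = 9$ ($Q = \left(-3\right)^{2} = 9$)
$\left(\left(4485 - 13356\right) + Q\right) - x{\left(153 \right)} = \left(\left(4485 - 13356\right) + 9\right) - \left(-7\right) 153 = \left(-8871 + 9\right) - -1071 = -8862 + 1071 = -7791$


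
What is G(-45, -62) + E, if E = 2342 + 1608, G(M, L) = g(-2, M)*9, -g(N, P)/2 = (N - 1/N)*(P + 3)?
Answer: 2816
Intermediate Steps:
g(N, P) = -2*(3 + P)*(N - 1/N) (g(N, P) = -2*(N - 1/N)*(P + 3) = -2*(N - 1/N)*(3 + P) = -2*(3 + P)*(N - 1/N))
G(M, L) = 81 + 27*M (G(M, L) = (2*(3 + M - 1*(-2)²*(3 + M))/(-2))*9 = (2*(-½)*(3 + M - 1*4*(3 + M)))*9 = (2*(-½)*(3 + M + (-12 - 4*M)))*9 = (2*(-½)*(-9 - 3*M))*9 = (9 + 3*M)*9 = 81 + 27*M)
E = 3950
G(-45, -62) + E = (81 + 27*(-45)) + 3950 = (81 - 1215) + 3950 = -1134 + 3950 = 2816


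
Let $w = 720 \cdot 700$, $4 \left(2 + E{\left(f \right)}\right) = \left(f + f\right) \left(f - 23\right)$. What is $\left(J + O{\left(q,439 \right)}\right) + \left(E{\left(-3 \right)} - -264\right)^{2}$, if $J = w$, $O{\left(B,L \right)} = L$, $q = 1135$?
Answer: $595040$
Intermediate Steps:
$E{\left(f \right)} = -2 + \frac{f \left(-23 + f\right)}{2}$ ($E{\left(f \right)} = -2 + \frac{\left(f + f\right) \left(f - 23\right)}{4} = -2 + \frac{2 f \left(-23 + f\right)}{4} = -2 + \frac{f \left(-23 + f\right)}{2}$)
$w = 504000$
$J = 504000$
$\left(J + O{\left(q,439 \right)}\right) + \left(E{\left(-3 \right)} - -264\right)^{2} = \left(504000 + 439\right) + \left(\left(-2 + \frac{\left(-3\right)^{2}}{2} - - \frac{69}{2}\right) - -264\right)^{2} = 504439 + \left(\left(-2 + \frac{1}{2} \cdot 9 + \frac{69}{2}\right) + 264\right)^{2} = 504439 + \left(\left(-2 + \frac{9}{2} + \frac{69}{2}\right) + 264\right)^{2} = 504439 + \left(37 + 264\right)^{2} = 504439 + 301^{2} = 504439 + 90601 = 595040$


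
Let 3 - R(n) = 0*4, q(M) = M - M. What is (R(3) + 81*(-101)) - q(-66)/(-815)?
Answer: -8178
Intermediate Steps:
q(M) = 0
R(n) = 3 (R(n) = 3 - 0*4 = 3 - 1*0 = 3 + 0 = 3)
(R(3) + 81*(-101)) - q(-66)/(-815) = (3 + 81*(-101)) - 0/(-815) = (3 - 8181) - 0*(-1)/815 = -8178 - 1*0 = -8178 + 0 = -8178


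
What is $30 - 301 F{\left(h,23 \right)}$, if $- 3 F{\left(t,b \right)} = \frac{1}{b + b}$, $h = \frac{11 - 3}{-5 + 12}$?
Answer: $\frac{4441}{138} \approx 32.181$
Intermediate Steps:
$h = \frac{8}{7} \approx 1.1429$
$F{\left(t,b \right)} = - \frac{1}{6 b}$ ($F{\left(t,b \right)} = - \frac{1}{3 \left(b + b\right)} = - \frac{1}{3 \cdot 2 b} = - \frac{\frac{1}{2} \frac{1}{b}}{3} = - \frac{1}{6 b}$)
$30 - 301 F{\left(h,23 \right)} = 30 - 301 \left(- \frac{1}{6 \cdot 23}\right) = 30 - 301 \left(\left(- \frac{1}{6}\right) \frac{1}{23}\right) = 30 - - \frac{301}{138} = 30 + \frac{301}{138} = \frac{4441}{138}$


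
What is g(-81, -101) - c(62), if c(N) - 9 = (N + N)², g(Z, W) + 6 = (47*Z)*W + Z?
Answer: 369035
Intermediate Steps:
g(Z, W) = -6 + Z + 47*W*Z (g(Z, W) = -6 + ((47*Z)*W + Z) = -6 + (47*W*Z + Z) = -6 + (Z + 47*W*Z) = -6 + Z + 47*W*Z)
c(N) = 9 + 4*N² (c(N) = 9 + (N + N)² = 9 + (2*N)² = 9 + 4*N²)
g(-81, -101) - c(62) = (-6 - 81 + 47*(-101)*(-81)) - (9 + 4*62²) = (-6 - 81 + 384507) - (9 + 4*3844) = 384420 - (9 + 15376) = 384420 - 1*15385 = 384420 - 15385 = 369035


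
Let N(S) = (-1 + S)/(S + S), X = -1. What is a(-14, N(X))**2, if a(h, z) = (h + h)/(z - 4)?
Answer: 784/9 ≈ 87.111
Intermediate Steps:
N(S) = (-1 + S)/(2*S) (N(S) = (-1 + S)/((2*S)) = (-1 + S)*(1/(2*S)) = (-1 + S)/(2*S))
a(h, z) = 2*h/(-4 + z) (a(h, z) = (2*h)/(-4 + z) = 2*h/(-4 + z))
a(-14, N(X))**2 = (2*(-14)/(-4 + (1/2)*(-1 - 1)/(-1)))**2 = (2*(-14)/(-4 + (1/2)*(-1)*(-2)))**2 = (2*(-14)/(-4 + 1))**2 = (2*(-14)/(-3))**2 = (2*(-14)*(-1/3))**2 = (28/3)**2 = 784/9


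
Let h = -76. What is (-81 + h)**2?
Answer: 24649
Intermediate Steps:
(-81 + h)**2 = (-81 - 76)**2 = (-157)**2 = 24649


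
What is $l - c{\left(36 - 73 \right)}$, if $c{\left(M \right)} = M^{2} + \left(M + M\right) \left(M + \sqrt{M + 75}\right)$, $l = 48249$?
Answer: $44142 + 74 \sqrt{38} \approx 44598.0$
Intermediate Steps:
$c{\left(M \right)} = M^{2} + 2 M \left(M + \sqrt{75 + M}\right)$
$l - c{\left(36 - 73 \right)} = 48249 - \left(36 - 73\right) \left(2 \sqrt{75 + \left(36 - 73\right)} + 3 \left(36 - 73\right)\right) = 48249 - - 37 \left(2 \sqrt{75 - 37} + 3 \left(-37\right)\right) = 48249 - - 37 \left(2 \sqrt{38} - 111\right) = 48249 - - 37 \left(-111 + 2 \sqrt{38}\right) = 48249 - \left(4107 - 74 \sqrt{38}\right) = 44142 + 74 \sqrt{38}$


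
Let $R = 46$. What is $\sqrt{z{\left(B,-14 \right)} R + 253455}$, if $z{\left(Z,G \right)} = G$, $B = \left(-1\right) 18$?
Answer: $\sqrt{252811} \approx 502.8$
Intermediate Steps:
$B = -18$
$\sqrt{z{\left(B,-14 \right)} R + 253455} = \sqrt{\left(-14\right) 46 + 253455} = \sqrt{-644 + 253455} = \sqrt{252811}$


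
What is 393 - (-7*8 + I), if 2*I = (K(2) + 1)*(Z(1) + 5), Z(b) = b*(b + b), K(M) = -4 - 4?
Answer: 947/2 ≈ 473.50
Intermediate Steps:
K(M) = -8
Z(b) = 2*b² (Z(b) = b*(2*b) = 2*b²)
I = -49/2 (I = ((-8 + 1)*(2*1² + 5))/2 = (-7*(2*1 + 5))/2 = (-7*(2 + 5))/2 = (-7*7)/2 = (½)*(-49) = -49/2 ≈ -24.500)
393 - (-7*8 + I) = 393 - (-7*8 - 49/2) = 393 - (-56 - 49/2) = 393 - 1*(-161/2) = 393 + 161/2 = 947/2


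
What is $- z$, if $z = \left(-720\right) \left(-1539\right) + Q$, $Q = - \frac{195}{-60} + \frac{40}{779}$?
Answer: $- \frac{3452787567}{3116} \approx -1.1081 \cdot 10^{6}$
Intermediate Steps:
$Q = \frac{10287}{3116}$ ($Q = \left(-195\right) \left(- \frac{1}{60}\right) + 40 \cdot \frac{1}{779} = \frac{13}{4} + \frac{40}{779} = \frac{10287}{3116} \approx 3.3013$)
$z = \frac{3452787567}{3116}$ ($z = \left(-720\right) \left(-1539\right) + \frac{10287}{3116} = 1108080 + \frac{10287}{3116} = \frac{3452787567}{3116} \approx 1.1081 \cdot 10^{6}$)
$- z = \left(-1\right) \frac{3452787567}{3116} = - \frac{3452787567}{3116}$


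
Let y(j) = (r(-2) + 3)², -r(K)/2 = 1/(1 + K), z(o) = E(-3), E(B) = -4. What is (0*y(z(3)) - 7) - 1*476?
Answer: -483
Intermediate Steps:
z(o) = -4
r(K) = -2/(1 + K)
y(j) = 25 (y(j) = (-2/(1 - 2) + 3)² = (-2/(-1) + 3)² = (-2*(-1) + 3)² = (2 + 3)² = 5² = 25)
(0*y(z(3)) - 7) - 1*476 = (0*25 - 7) - 1*476 = (0 - 7) - 476 = -7 - 476 = -483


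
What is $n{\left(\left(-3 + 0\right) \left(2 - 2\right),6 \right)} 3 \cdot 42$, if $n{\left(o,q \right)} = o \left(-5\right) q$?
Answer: $0$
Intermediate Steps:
$n{\left(o,q \right)} = - 5 o q$
$n{\left(\left(-3 + 0\right) \left(2 - 2\right),6 \right)} 3 \cdot 42 = \left(-5\right) \left(-3 + 0\right) \left(2 - 2\right) 6 \cdot 3 \cdot 42 = \left(-5\right) \left(\left(-3\right) 0\right) 6 \cdot 3 \cdot 42 = \left(-5\right) 0 \cdot 6 \cdot 3 \cdot 42 = 0 \cdot 3 \cdot 42 = 0 \cdot 42 = 0$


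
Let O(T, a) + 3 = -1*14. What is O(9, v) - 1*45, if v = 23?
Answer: -62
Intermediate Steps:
O(T, a) = -17 (O(T, a) = -3 - 1*14 = -3 - 14 = -17)
O(9, v) - 1*45 = -17 - 1*45 = -17 - 45 = -62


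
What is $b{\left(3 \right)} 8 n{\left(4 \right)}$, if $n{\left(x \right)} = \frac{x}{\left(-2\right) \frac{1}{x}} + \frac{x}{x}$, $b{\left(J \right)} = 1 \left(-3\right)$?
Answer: $168$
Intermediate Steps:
$b{\left(J \right)} = -3$
$n{\left(x \right)} = 1 - \frac{x^{2}}{2}$ ($n{\left(x \right)} = x \left(- \frac{x}{2}\right) + 1 = - \frac{x^{2}}{2} + 1 = 1 - \frac{x^{2}}{2}$)
$b{\left(3 \right)} 8 n{\left(4 \right)} = \left(-3\right) 8 \left(1 - \frac{4^{2}}{2}\right) = - 24 \left(1 - 8\right) = \left(-24\right) \left(-7\right) = 168$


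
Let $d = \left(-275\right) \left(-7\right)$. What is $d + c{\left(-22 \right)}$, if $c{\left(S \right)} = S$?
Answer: $1903$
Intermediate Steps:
$d = 1925$
$d + c{\left(-22 \right)} = 1925 - 22 = 1903$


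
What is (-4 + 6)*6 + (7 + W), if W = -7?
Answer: 12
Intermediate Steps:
(-4 + 6)*6 + (7 + W) = (-4 + 6)*6 + (7 - 7) = 2*6 + 0 = 12 + 0 = 12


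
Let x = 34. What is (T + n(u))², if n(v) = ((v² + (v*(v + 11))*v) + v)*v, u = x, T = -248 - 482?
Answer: 3270346728100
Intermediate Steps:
T = -730
u = 34
n(v) = v*(v + v² + v²*(11 + v)) (n(v) = ((v² + (v*(11 + v))*v) + v)*v = ((v² + v²*(11 + v)) + v)*v = (v + v² + v²*(11 + v))*v = v*(v + v² + v²*(11 + v)))
(T + n(u))² = (-730 + 34²*(1 + 34² + 12*34))² = (-730 + 1156*(1 + 1156 + 408))² = (-730 + 1156*1565)² = (-730 + 1809140)² = 1808410² = 3270346728100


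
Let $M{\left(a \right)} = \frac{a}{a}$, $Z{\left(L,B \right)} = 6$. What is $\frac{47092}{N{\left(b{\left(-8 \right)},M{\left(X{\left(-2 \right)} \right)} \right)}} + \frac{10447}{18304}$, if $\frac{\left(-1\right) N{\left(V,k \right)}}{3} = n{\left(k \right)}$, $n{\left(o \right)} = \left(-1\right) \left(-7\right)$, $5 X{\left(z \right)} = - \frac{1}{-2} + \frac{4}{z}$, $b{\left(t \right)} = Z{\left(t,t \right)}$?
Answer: $- \frac{861752581}{384384} \approx -2241.9$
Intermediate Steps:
$b{\left(t \right)} = 6$
$X{\left(z \right)} = \frac{1}{10} + \frac{4}{5 z}$ ($X{\left(z \right)} = \frac{- \frac{1}{-2} + \frac{4}{z}}{5} = \frac{\left(-1\right) \left(- \frac{1}{2}\right) + \frac{4}{z}}{5} = \frac{\frac{1}{2} + \frac{4}{z}}{5} = \frac{1}{10} + \frac{4}{5 z}$)
$n{\left(o \right)} = 7$
$M{\left(a \right)} = 1$
$N{\left(V,k \right)} = -21$ ($N{\left(V,k \right)} = \left(-3\right) 7 = -21$)
$\frac{47092}{N{\left(b{\left(-8 \right)},M{\left(X{\left(-2 \right)} \right)} \right)}} + \frac{10447}{18304} = \frac{47092}{-21} + \frac{10447}{18304} = 47092 \left(- \frac{1}{21}\right) + 10447 \cdot \frac{1}{18304} = - \frac{47092}{21} + \frac{10447}{18304} = - \frac{861752581}{384384}$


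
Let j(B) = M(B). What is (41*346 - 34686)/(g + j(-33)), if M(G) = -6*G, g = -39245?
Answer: 20500/39047 ≈ 0.52501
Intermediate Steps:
j(B) = -6*B
(41*346 - 34686)/(g + j(-33)) = (41*346 - 34686)/(-39245 - 6*(-33)) = (14186 - 34686)/(-39245 + 198) = -20500/(-39047) = -20500*(-1/39047) = 20500/39047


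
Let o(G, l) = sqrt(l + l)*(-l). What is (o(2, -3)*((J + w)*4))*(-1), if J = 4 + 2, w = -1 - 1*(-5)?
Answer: -120*I*sqrt(6) ≈ -293.94*I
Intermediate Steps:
w = 4 (w = -1 + 5 = 4)
J = 6
o(G, l) = -sqrt(2)*l**(3/2) (o(G, l) = sqrt(2*l)*(-l) = (sqrt(2)*sqrt(l))*(-l) = -sqrt(2)*l**(3/2))
(o(2, -3)*((J + w)*4))*(-1) = ((-sqrt(2)*(-3)**(3/2))*((6 + 4)*4))*(-1) = ((-sqrt(2)*(-3*I*sqrt(3)))*(10*4))*(-1) = ((3*I*sqrt(6))*40)*(-1) = (120*I*sqrt(6))*(-1) = -120*I*sqrt(6)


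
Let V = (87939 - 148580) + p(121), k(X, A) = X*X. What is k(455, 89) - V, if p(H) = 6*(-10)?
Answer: 267726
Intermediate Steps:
p(H) = -60
k(X, A) = X**2
V = -60701 (V = (87939 - 148580) - 60 = -60641 - 60 = -60701)
k(455, 89) - V = 455**2 - 1*(-60701) = 207025 + 60701 = 267726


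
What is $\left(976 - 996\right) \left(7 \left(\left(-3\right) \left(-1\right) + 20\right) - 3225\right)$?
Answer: $61280$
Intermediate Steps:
$\left(976 - 996\right) \left(7 \left(\left(-3\right) \left(-1\right) + 20\right) - 3225\right) = - 20 \left(7 \left(3 + 20\right) - 3225\right) = - 20 \left(7 \cdot 23 - 3225\right) = - 20 \left(161 - 3225\right) = \left(-20\right) \left(-3064\right) = 61280$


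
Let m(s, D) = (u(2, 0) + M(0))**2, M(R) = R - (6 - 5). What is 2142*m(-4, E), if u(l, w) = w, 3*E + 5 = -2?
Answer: 2142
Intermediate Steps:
E = -7/3 (E = -5/3 + (1/3)*(-2) = -5/3 - 2/3 = -7/3 ≈ -2.3333)
M(R) = -1 + R (M(R) = R - 1*1 = R - 1 = -1 + R)
m(s, D) = 1 (m(s, D) = (0 + (-1 + 0))**2 = (0 - 1)**2 = (-1)**2 = 1)
2142*m(-4, E) = 2142*1 = 2142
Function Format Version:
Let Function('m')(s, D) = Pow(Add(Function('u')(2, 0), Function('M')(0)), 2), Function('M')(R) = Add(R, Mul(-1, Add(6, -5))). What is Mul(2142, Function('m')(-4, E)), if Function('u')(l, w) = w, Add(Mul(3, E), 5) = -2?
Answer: 2142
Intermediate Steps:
E = Rational(-7, 3) (E = Add(Rational(-5, 3), Mul(Rational(1, 3), -2)) = Add(Rational(-5, 3), Rational(-2, 3)) = Rational(-7, 3) ≈ -2.3333)
Function('M')(R) = Add(-1, R) (Function('M')(R) = Add(R, Mul(-1, 1)) = Add(R, -1) = Add(-1, R))
Function('m')(s, D) = 1 (Function('m')(s, D) = Pow(Add(0, Add(-1, 0)), 2) = Pow(Add(0, -1), 2) = Pow(-1, 2) = 1)
Mul(2142, Function('m')(-4, E)) = Mul(2142, 1) = 2142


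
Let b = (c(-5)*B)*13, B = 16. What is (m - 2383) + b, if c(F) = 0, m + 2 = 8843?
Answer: 6458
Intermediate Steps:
m = 8841 (m = -2 + 8843 = 8841)
b = 0 (b = (0*16)*13 = 0*13 = 0)
(m - 2383) + b = (8841 - 2383) + 0 = 6458 + 0 = 6458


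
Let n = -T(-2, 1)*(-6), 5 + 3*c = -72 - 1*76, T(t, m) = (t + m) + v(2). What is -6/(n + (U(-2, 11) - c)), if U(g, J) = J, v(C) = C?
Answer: -3/34 ≈ -0.088235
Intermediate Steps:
T(t, m) = 2 + m + t (T(t, m) = (t + m) + 2 = (m + t) + 2 = 2 + m + t)
c = -51 (c = -5/3 + (-72 - 1*76)/3 = -5/3 + (-72 - 76)/3 = -5/3 + (1/3)*(-148) = -5/3 - 148/3 = -51)
n = 6 (n = -(2 + 1 - 2)*(-6) = -1*1*(-6) = -1*(-6) = 6)
-6/(n + (U(-2, 11) - c)) = -6/(6 + (11 - 1*(-51))) = -6/(6 + (11 + 51)) = -6/(6 + 62) = -6/68 = (1/68)*(-6) = -3/34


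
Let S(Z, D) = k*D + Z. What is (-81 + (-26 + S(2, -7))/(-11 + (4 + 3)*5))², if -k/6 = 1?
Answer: 103041/16 ≈ 6440.1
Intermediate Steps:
k = -6 (k = -6*1 = -6)
S(Z, D) = Z - 6*D (S(Z, D) = -6*D + Z = Z - 6*D)
(-81 + (-26 + S(2, -7))/(-11 + (4 + 3)*5))² = (-81 + (-26 + (2 - 6*(-7)))/(-11 + (4 + 3)*5))² = (-81 + (-26 + (2 + 42))/(-11 + 7*5))² = (-81 + (-26 + 44)/(-11 + 35))² = (-81 + 18/24)² = (-81 + 18*(1/24))² = (-81 + ¾)² = (-321/4)² = 103041/16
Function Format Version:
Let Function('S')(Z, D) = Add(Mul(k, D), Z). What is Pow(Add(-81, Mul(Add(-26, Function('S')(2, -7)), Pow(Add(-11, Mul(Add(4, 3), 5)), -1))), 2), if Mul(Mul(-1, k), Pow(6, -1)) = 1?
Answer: Rational(103041, 16) ≈ 6440.1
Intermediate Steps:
k = -6 (k = Mul(-6, 1) = -6)
Function('S')(Z, D) = Add(Z, Mul(-6, D)) (Function('S')(Z, D) = Add(Mul(-6, D), Z) = Add(Z, Mul(-6, D)))
Pow(Add(-81, Mul(Add(-26, Function('S')(2, -7)), Pow(Add(-11, Mul(Add(4, 3), 5)), -1))), 2) = Pow(Add(-81, Mul(Add(-26, Add(2, Mul(-6, -7))), Pow(Add(-11, Mul(Add(4, 3), 5)), -1))), 2) = Pow(Add(-81, Mul(Add(-26, Add(2, 42)), Pow(Add(-11, Mul(7, 5)), -1))), 2) = Pow(Add(-81, Mul(Add(-26, 44), Pow(Add(-11, 35), -1))), 2) = Pow(Add(-81, Mul(18, Pow(24, -1))), 2) = Pow(Add(-81, Mul(18, Rational(1, 24))), 2) = Pow(Add(-81, Rational(3, 4)), 2) = Pow(Rational(-321, 4), 2) = Rational(103041, 16)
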